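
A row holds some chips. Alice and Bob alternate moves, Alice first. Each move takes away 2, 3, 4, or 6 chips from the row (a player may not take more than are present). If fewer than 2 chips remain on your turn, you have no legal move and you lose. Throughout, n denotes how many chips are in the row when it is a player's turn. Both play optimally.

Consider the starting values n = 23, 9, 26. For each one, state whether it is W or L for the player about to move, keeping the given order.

Build the W/L table. Terminal = L. A non-terminal position is W if it has a move to some L; otherwise it is L.
n=0: no move → L
n=1: no move → L
n=2: W (go to 0, an L position)
n=3: W (go to 1, an L position)
n=4: W (go to 1, an L position)
n=5: W (go to 1, an L position)
n=6: W (go to 0, an L position)
n=7: W (go to 1, an L position)
n=8: L (options 6(W), 5(W), 4(W), 2(W) are all W)
n=9: L (options 7(W), 6(W), 5(W), 3(W) are all W)
n=10: W (go to 8, an L position)
n=11: W (go to 9, an L position)
n=12: W (go to 9, an L position)
n=13: W (go to 9, an L position)
n=14: W (go to 8, an L position)
n=15: W (go to 9, an L position)
n=16: L (options 14(W), 13(W), 12(W), 10(W) are all W)
n=17: L (options 15(W), 14(W), 13(W), 11(W) are all W)
n=18: W (go to 16, an L position)
n=19: W (go to 17, an L position)
n=20: W (go to 17, an L position)
n=21: W (go to 17, an L position)
n=22: W (go to 16, an L position)
n=23: W (go to 17, an L position)
n=24: L (options 22(W), 21(W), 20(W), 18(W) are all W)
n=25: L (options 23(W), 22(W), 21(W), 19(W) are all W)
n=26: W (go to 24, an L position)

23: W, 9: L, 26: W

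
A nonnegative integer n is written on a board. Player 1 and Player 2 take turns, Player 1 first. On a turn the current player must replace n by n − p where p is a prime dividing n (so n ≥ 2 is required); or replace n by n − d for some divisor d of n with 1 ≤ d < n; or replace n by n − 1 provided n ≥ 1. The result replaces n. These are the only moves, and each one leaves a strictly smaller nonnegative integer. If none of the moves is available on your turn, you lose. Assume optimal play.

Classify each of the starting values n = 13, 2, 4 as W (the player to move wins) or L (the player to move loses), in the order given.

13: W, 2: W, 4: L

Classify positions by backward induction: terminal positions (no move available) are L. From any other position, the mover wins iff some move reaches an L.
n=0: no move → L
n=1: can move to 0, which is L ⇒ W
n=2: can move to 0, which is L ⇒ W
n=3: can move to 0, which is L ⇒ W
n=4: moves to 2(W), 3(W); every one is W ⇒ L
n=5: can move to 0, which is L ⇒ W
n=6: can move to 4, which is L ⇒ W
n=7: can move to 0, which is L ⇒ W
n=8: can move to 4, which is L ⇒ W
n=9: moves to 6(W), 8(W); every one is W ⇒ L
n=10: can move to 9, which is L ⇒ W
n=11: can move to 0, which is L ⇒ W
n=12: can move to 9, which is L ⇒ W
n=13: can move to 0, which is L ⇒ W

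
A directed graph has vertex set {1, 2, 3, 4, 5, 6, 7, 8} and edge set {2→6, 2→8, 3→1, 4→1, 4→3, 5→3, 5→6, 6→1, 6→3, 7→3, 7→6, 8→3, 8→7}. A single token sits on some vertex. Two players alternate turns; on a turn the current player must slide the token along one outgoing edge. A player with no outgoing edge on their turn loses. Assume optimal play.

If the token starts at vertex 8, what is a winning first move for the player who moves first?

Move to 7.

Classify positions by backward induction: terminal positions (no move available) are L. From any other position, the mover wins iff some move reaches an L.
Every edge goes from a vertex to one that appears earlier in the order 1, 3, 6, 7, 5, 8, 4, 2, so processing vertices in that order labels each vertex after all of its successors.
1: no outgoing edge → L
3: →1(L), so W
6: →1(L), so W
7: →6(W), 3(W) — all W, so L
5: →6(W), 3(W) — all W, so L
8: →7(L), so W
4: →1(L), so W
2: →8(W), 6(W) — all W, so L
From 8, the L positions reachable in one move are: 7.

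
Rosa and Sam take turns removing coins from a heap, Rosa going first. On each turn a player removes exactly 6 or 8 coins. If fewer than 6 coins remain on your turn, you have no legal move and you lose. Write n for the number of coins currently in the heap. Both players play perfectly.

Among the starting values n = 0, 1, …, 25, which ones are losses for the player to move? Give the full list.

0, 1, 2, 3, 4, 5, 14, 15, 16, 17, 18, 19

Label each position W (a win for the player to move) or L (a loss). A position with no legal move is L; any other position is W exactly when some move reaches an L, and L when every move reaches a W.
n=0: no move → L
n=1: no move → L
n=2: no move → L
n=3: no move → L
n=4: no move → L
n=5: no move → L
n=6: reaches L-position 0 → W
n=7: reaches L-position 1 → W
n=8: reaches L-position 2 → W
n=9: reaches L-position 3 → W
n=10: reaches L-position 4 → W
n=11: reaches L-position 5 → W
n=12: reaches L-position 4 → W
n=13: reaches L-position 5 → W
n=14: only reaches 8(W), 6(W), all W → L
n=15: only reaches 9(W), 7(W), all W → L
n=16: only reaches 10(W), 8(W), all W → L
n=17: only reaches 11(W), 9(W), all W → L
n=18: only reaches 12(W), 10(W), all W → L
n=19: only reaches 13(W), 11(W), all W → L
n=20: reaches L-position 14 → W
n=21: reaches L-position 15 → W
n=22: reaches L-position 16 → W
n=23: reaches L-position 17 → W
n=24: reaches L-position 18 → W
n=25: reaches L-position 19 → W
The losing starting values of n are exactly the entries labelled L in this table (12 of them).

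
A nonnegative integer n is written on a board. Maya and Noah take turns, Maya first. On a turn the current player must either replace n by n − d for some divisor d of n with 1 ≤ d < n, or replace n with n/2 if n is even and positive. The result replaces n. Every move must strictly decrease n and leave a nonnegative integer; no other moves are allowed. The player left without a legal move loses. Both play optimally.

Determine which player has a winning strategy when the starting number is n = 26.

Use the standard recursion: the mover loses at a terminal position; elsewhere, the mover wins exactly when some move hands the opponent an L position.
n=0: no move → L
n=1: no move → L
n=2: W (go to 1, an L position)
n=3: L (sole option 2(W) is W)
n=4: W (go to 3, an L position)
n=5: L (sole option 4(W) is W)
n=6: W (go to 3, an L position)
n=7: L (sole option 6(W) is W)
n=8: W (go to 7, an L position)
n=9: L (options 6(W), 8(W) are all W)
n=10: W (go to 5, an L position)
n=11: L (sole option 10(W) is W)
n=12: W (go to 9, an L position)
n=13: L (sole option 12(W) is W)
n=14: W (go to 7, an L position)
n=15: L (options 10(W), 12(W), 14(W) are all W)
n=16: W (go to 15, an L position)
n=17: L (sole option 16(W) is W)
n=18: W (go to 9, an L position)
n=19: L (sole option 18(W) is W)
n=20: W (go to 15, an L position)
n=21: L (options 14(W), 18(W), 20(W) are all W)
n=22: W (go to 11, an L position)
n=23: L (sole option 22(W) is W)
n=24: W (go to 21, an L position)
n=25: L (options 20(W), 24(W) are all W)
n=26: W (go to 13, an L position)
The starting position 26 is W: Maya should move to 13, handing over an L position.

Maya wins.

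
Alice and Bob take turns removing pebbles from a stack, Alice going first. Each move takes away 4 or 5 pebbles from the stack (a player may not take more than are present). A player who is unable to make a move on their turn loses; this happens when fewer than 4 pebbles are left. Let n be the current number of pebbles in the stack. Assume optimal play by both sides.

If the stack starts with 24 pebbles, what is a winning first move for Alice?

Remove 4, leaving 20.

Work bottom-up. With no move the player to move loses. Otherwise the position is W if at least one move leads to an L position for the opponent, and L if every move leads to a W.
n=0: no move → L
n=1: no move → L
n=2: no move → L
n=3: no move → L
n=4: →0(L), so W
n=5: →1(L), so W
n=6: →2(L), so W
n=7: →3(L), so W
n=8: →3(L), so W
n=9: →5(W), 4(W) — all W, so L
n=10: →6(W), 5(W) — all W, so L
n=11: →7(W), 6(W) — all W, so L
n=12: →8(W), 7(W) — all W, so L
n=13: →9(L), so W
n=14: →10(L), so W
n=15: →11(L), so W
n=16: →12(L), so W
n=17: →12(L), so W
n=18: →14(W), 13(W) — all W, so L
n=19: →15(W), 14(W) — all W, so L
n=20: →16(W), 15(W) — all W, so L
n=21: →17(W), 16(W) — all W, so L
n=22: →18(L), so W
n=23: →19(L), so W
n=24: →20(L), so W
From 24, the L positions reachable in one move are: 20, 19. Any move reaching one of these is winning.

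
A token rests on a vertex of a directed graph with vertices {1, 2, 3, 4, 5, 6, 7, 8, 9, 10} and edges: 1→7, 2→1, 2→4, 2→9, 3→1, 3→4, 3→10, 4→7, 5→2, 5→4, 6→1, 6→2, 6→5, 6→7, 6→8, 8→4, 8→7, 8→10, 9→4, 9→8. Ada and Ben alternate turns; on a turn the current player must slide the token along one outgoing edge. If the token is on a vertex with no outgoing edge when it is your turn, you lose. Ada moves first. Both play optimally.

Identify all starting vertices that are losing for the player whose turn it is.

Classify positions by backward induction: terminal positions (no move available) are L. From any other position, the mover wins iff some move reaches an L.
Every edge goes from a vertex to one that appears earlier in the order 7, 10, 4, 8, 1, 9, 2, 5, 6, 3, so processing vertices in that order labels each vertex after all of its successors.
7: no outgoing edge → L
10: no outgoing edge → L
4: can move to 7, which is L ⇒ W
8: can move to 10, which is L ⇒ W
1: can move to 7, which is L ⇒ W
9: moves to 8(W), 4(W); every one is W ⇒ L
2: can move to 9, which is L ⇒ W
5: moves to 2(W), 4(W); every one is W ⇒ L
6: can move to 5, which is L ⇒ W
3: can move to 10, which is L ⇒ W
The losing starting vertices are exactly the entries labelled L in this table (4 of them).

5, 7, 9, 10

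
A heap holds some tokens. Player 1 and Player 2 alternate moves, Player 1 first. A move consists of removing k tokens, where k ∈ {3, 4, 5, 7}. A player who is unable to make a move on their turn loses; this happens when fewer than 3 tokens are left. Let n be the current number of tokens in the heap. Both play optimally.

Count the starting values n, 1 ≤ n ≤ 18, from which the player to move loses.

Label each position W (a win for the player to move) or L (a loss). A position with no legal move is L; any other position is W exactly when some move reaches an L, and L when every move reaches a W.
n=0: no move → L
n=1: no move → L
n=2: no move → L
n=3: W (go to 0, an L position)
n=4: W (go to 1, an L position)
n=5: W (go to 2, an L position)
n=6: W (go to 2, an L position)
n=7: W (go to 2, an L position)
n=8: W (go to 1, an L position)
n=9: W (go to 2, an L position)
n=10: L (options 7(W), 6(W), 5(W), 3(W) are all W)
n=11: L (options 8(W), 7(W), 6(W), 4(W) are all W)
n=12: L (options 9(W), 8(W), 7(W), 5(W) are all W)
n=13: W (go to 10, an L position)
n=14: W (go to 11, an L position)
n=15: W (go to 12, an L position)
n=16: W (go to 12, an L position)
n=17: W (go to 12, an L position)
n=18: W (go to 11, an L position)
L entries with 1 ≤ n ≤ 18 (n=0 is outside the asked range and is not counted): n = 1, 2, 10, 11, 12; that makes 5.

5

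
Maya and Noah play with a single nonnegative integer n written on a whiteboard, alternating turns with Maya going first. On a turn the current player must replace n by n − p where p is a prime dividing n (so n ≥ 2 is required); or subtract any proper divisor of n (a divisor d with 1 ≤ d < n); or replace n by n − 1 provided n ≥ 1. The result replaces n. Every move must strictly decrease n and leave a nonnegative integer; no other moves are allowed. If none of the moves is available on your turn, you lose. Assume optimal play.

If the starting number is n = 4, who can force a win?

Build the W/L table. Terminal = L. A non-terminal position is W if it has a move to some L; otherwise it is L.
n=0: no move → L
n=1: can move to 0, which is L ⇒ W
n=2: can move to 0, which is L ⇒ W
n=3: can move to 0, which is L ⇒ W
n=4: moves to 2(W), 3(W); every one is W ⇒ L
The starting position 4 is L: whatever Maya does, the opponent receives a W position.

Noah wins.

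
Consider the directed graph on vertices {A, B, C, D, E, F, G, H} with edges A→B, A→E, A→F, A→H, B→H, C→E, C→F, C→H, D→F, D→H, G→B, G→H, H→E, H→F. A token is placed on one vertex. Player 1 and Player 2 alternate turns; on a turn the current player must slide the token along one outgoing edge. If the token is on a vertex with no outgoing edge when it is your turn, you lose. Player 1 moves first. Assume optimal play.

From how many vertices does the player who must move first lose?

Work bottom-up. With no move the player to move loses. Otherwise the position is W if at least one move leads to an L position for the opponent, and L if every move leads to a W.
Every edge goes from a vertex to one that appears earlier in the order F, E, H, B, A, C, G, D, so processing vertices in that order labels each vertex after all of its successors.
F: no outgoing edge → L
E: no outgoing edge → L
H: W (go to E, an L position)
B: L (sole option H(W) is W)
A: W (go to B, an L position)
C: W (go to E, an L position)
G: W (go to B, an L position)
D: W (go to F, an L position)
The L vertices are B, E, F; that is 3 in all.

3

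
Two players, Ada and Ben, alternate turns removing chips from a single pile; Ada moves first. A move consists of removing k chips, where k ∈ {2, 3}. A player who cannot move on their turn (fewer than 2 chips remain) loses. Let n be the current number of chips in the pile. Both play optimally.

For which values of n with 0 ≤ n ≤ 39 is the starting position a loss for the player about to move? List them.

0, 1, 5, 6, 10, 11, 15, 16, 20, 21, 25, 26, 30, 31, 35, 36

Positions with no move are L. A position that does have a move is losing for the player to move precisely when every available move leads to a winning position for the opponent. Fill in the labels:
n=0: no move → L
n=1: no move → L
n=2: can move to 0, which is L ⇒ W
n=3: can move to 1, which is L ⇒ W
n=4: can move to 1, which is L ⇒ W
n=5: moves to 3(W), 2(W); every one is W ⇒ L
n=6: moves to 4(W), 3(W); every one is W ⇒ L
n=7: can move to 5, which is L ⇒ W
n=8: can move to 6, which is L ⇒ W
n=9: can move to 6, which is L ⇒ W
n=10: moves to 8(W), 7(W); every one is W ⇒ L
n=11: moves to 9(W), 8(W); every one is W ⇒ L
n=12: can move to 10, which is L ⇒ W
n=13: can move to 11, which is L ⇒ W
n=14: can move to 11, which is L ⇒ W
n=15: moves to 13(W), 12(W); every one is W ⇒ L
n=16: moves to 14(W), 13(W); every one is W ⇒ L
n=17: can move to 15, which is L ⇒ W
n=18: can move to 16, which is L ⇒ W
n=19: can move to 16, which is L ⇒ W
n=20: moves to 18(W), 17(W); every one is W ⇒ L
n=21: moves to 19(W), 18(W); every one is W ⇒ L
n=22: can move to 20, which is L ⇒ W
n=23: can move to 21, which is L ⇒ W
n=24: can move to 21, which is L ⇒ W
n=25: moves to 23(W), 22(W); every one is W ⇒ L
n=26: moves to 24(W), 23(W); every one is W ⇒ L
n=27: can move to 25, which is L ⇒ W
n=28: can move to 26, which is L ⇒ W
n=29: can move to 26, which is L ⇒ W
n=30: moves to 28(W), 27(W); every one is W ⇒ L
n=31: moves to 29(W), 28(W); every one is W ⇒ L
n=32: can move to 30, which is L ⇒ W
n=33: can move to 31, which is L ⇒ W
n=34: can move to 31, which is L ⇒ W
n=35: moves to 33(W), 32(W); every one is W ⇒ L
n=36: moves to 34(W), 33(W); every one is W ⇒ L
n=37: can move to 35, which is L ⇒ W
n=38: can move to 36, which is L ⇒ W
n=39: can move to 36, which is L ⇒ W
The losing starting values of n are exactly the entries labelled L in this table (16 of them).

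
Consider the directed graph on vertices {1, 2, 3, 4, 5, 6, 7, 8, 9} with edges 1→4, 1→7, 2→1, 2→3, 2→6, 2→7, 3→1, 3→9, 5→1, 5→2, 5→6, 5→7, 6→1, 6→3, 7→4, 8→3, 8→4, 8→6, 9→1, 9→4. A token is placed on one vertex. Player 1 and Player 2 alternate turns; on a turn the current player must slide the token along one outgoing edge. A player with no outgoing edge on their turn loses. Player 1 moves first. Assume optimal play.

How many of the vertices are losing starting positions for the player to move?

3

Label each position W (a win for the player to move) or L (a loss). A position with no legal move is L; any other position is W exactly when some move reaches an L, and L when every move reaches a W.
Every edge goes from a vertex to one that appears earlier in the order 4, 7, 1, 9, 3, 6, 8, 2, 5, so processing vertices in that order labels each vertex after all of its successors.
4: no outgoing edge → L
7: →4(L), so W
1: →4(L), so W
9: →4(L), so W
3: →9(W), 1(W) — all W, so L
6: →3(L), so W
8: →3(L), so W
2: →3(L), so W
5: →2(W), 6(W), 1(W), 7(W) — all W, so L
The L vertices are 3, 4, 5; that is 3 in all.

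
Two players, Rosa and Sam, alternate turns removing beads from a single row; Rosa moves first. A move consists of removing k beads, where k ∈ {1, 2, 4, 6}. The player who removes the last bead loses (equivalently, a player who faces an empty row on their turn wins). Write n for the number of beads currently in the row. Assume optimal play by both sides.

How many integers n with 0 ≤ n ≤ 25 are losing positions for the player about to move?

7

Work bottom-up. With no move the player to move wins. Otherwise the position is W if at least one move leads to an L position for the opponent, and L if every move leads to a W.
n=0: no move; the opponent has just taken the last bead and therefore loses → W
n=1: L (sole option 0(W) is W)
n=2: W (go to 1, an L position)
n=3: W (go to 1, an L position)
n=4: L (options 3(W), 2(W), 0(W) are all W)
n=5: W (go to 4, an L position)
n=6: W (go to 4, an L position)
n=7: W (go to 1, an L position)
n=8: W (go to 4, an L position)
n=9: L (options 8(W), 7(W), 5(W), 3(W) are all W)
n=10: W (go to 9, an L position)
n=11: W (go to 9, an L position)
n=12: L (options 11(W), 10(W), 8(W), 6(W) are all W)
n=13: W (go to 12, an L position)
n=14: W (go to 12, an L position)
n=15: W (go to 9, an L position)
n=16: W (go to 12, an L position)
n=17: L (options 16(W), 15(W), 13(W), 11(W) are all W)
n=18: W (go to 17, an L position)
n=19: W (go to 17, an L position)
n=20: L (options 19(W), 18(W), 16(W), 14(W) are all W)
n=21: W (go to 20, an L position)
n=22: W (go to 20, an L position)
n=23: W (go to 17, an L position)
n=24: W (go to 20, an L position)
n=25: L (options 24(W), 23(W), 21(W), 19(W) are all W)
L entries with 0 ≤ n ≤ 25: n = 1, 4, 9, 12, 17, 20, 25; that makes 7.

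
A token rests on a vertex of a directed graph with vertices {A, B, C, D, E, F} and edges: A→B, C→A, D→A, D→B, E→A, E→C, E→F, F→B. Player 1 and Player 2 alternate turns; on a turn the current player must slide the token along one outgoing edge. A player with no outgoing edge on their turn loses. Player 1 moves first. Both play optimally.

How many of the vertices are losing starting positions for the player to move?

Use the standard recursion: the mover loses at a terminal position; elsewhere, the mover wins exactly when some move hands the opponent an L position.
Every edge goes from a vertex to one that appears earlier in the order B, A, D, F, C, E, so processing vertices in that order labels each vertex after all of its successors.
B: no outgoing edge → L
A: can move to B, which is L ⇒ W
D: can move to B, which is L ⇒ W
F: can move to B, which is L ⇒ W
C: the only move is to A(W), a W ⇒ L
E: can move to C, which is L ⇒ W
The L vertices are B, C; that is 2 in all.

2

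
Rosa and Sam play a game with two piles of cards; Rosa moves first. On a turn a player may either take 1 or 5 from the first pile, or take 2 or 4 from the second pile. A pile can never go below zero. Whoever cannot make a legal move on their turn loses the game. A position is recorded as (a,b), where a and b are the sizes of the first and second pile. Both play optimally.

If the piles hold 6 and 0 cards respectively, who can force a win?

Build the W/L table. Terminal = L. A non-terminal position is W if it has a move to some L; otherwise it is L.
No move ever increases a pile, so every position that can arise here has a ≤ 6 and b ≤ 0; it is enough to label the cells with 0 ≤ a ≤ 6 and 0 ≤ b ≤ 0.
Every move lowers a or b (never raises either), so fill the grid row by row in increasing a, and left to right within a row: each cell's successors are then already labelled.
      b=0
a=0:    L
a=1:    W
a=2:    L
a=3:    W
a=4:    L
a=5:    W
a=6:    L
Cells with no legal move (terminal, hence L): (0,0).
The remaining L cells, each justified by listing all of its moves:
(2,0): the only move is to (1,0)(W), a W ⇒ L
(4,0): the only move is to (3,0)(W), a W ⇒ L
(6,0): moves to (5,0)(W), (1,0)(W); every one is W ⇒ L
Every other cell has at least one move into one of the L cells above, so it is W.
The starting position (6,0) is L: whatever Rosa does, the opponent receives a W position.

Sam wins.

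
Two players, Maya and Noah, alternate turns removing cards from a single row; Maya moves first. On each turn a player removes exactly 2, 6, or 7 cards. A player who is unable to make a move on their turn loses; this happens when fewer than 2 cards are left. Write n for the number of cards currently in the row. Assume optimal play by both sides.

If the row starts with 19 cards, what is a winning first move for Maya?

Classify positions by backward induction: terminal positions (no move available) are L. From any other position, the mover wins iff some move reaches an L.
n=0: no move → L
n=1: no move → L
n=2: can move to 0, which is L ⇒ W
n=3: can move to 1, which is L ⇒ W
n=4: the only move is to 2(W), a W ⇒ L
n=5: the only move is to 3(W), a W ⇒ L
n=6: can move to 4, which is L ⇒ W
n=7: can move to 5, which is L ⇒ W
n=8: can move to 1, which is L ⇒ W
n=9: moves to 7(W), 3(W), 2(W); every one is W ⇒ L
n=10: can move to 4, which is L ⇒ W
n=11: can move to 9, which is L ⇒ W
n=12: can move to 5, which is L ⇒ W
n=13: moves to 11(W), 7(W), 6(W); every one is W ⇒ L
n=14: moves to 12(W), 8(W), 7(W); every one is W ⇒ L
n=15: can move to 13, which is L ⇒ W
n=16: can move to 14, which is L ⇒ W
n=17: moves to 15(W), 11(W), 10(W); every one is W ⇒ L
n=18: moves to 16(W), 12(W), 11(W); every one is W ⇒ L
n=19: can move to 17, which is L ⇒ W
From 19, the L positions reachable in one move are: 17, 13. Any move reaching one of these is winning.

Remove 2, leaving 17.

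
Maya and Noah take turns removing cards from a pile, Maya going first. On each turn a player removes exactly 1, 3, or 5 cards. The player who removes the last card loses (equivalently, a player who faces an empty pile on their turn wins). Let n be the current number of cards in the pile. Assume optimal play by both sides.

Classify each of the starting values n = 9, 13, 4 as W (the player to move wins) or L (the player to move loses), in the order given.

9: L, 13: L, 4: W

Compute win/loss labels from the base case upward. A position with no move is W. Any other position is W if it can reach an L in one move, else L.
n=0: no move; the opponent has just taken the last card and therefore loses → W
n=1: L (sole option 0(W) is W)
n=2: W (go to 1, an L position)
n=3: L (options 2(W), 0(W) are all W)
n=4: W (go to 3, an L position)
n=5: L (options 4(W), 2(W), 0(W) are all W)
n=6: W (go to 5, an L position)
n=7: L (options 6(W), 4(W), 2(W) are all W)
n=8: W (go to 7, an L position)
n=9: L (options 8(W), 6(W), 4(W) are all W)
n=10: W (go to 9, an L position)
n=11: L (options 10(W), 8(W), 6(W) are all W)
n=12: W (go to 11, an L position)
n=13: L (options 12(W), 10(W), 8(W) are all W)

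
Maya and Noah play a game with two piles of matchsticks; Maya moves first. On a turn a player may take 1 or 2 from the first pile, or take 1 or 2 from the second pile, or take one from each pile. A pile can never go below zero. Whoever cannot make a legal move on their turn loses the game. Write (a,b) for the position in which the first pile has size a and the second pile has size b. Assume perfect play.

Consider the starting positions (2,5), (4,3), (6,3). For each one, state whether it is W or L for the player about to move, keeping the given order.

Classify positions by backward induction: terminal positions (no move available) are L. From any other position, the mover wins iff some move reaches an L.
No move ever increases a pile, so every position that can arise here has a ≤ 6 and b ≤ 5; it is enough to label the cells with 0 ≤ a ≤ 6 and 0 ≤ b ≤ 5.
Every move lowers a or b (never raises either), so fill the grid row by row in increasing a, and left to right within a row: each cell's successors are then already labelled.
      b=0  b=1  b=2  b=3  b=4  b=5
a=0:    L    W    W    L    W    W
a=1:    W    W    L    W    W    L
a=2:    W    L    W    W    L    W
a=3:    L    W    W    L    W    W
a=4:    W    W    L    W    W    L
a=5:    W    L    W    W    L    W
a=6:    L    W    W    L    W    W
Cells with no legal move (terminal, hence L): (0,0).
The remaining L cells, each justified by listing all of its moves:
(0,3): L (options (0,2)(W), (0,1)(W) are all W)
(1,2): L (options (0,2)(W), (1,1)(W), (1,0)(W), (0,1)(W) are all W)
(1,5): L (options (0,5)(W), (1,4)(W), (1,3)(W), (0,4)(W) are all W)
(2,1): L (options (1,1)(W), (0,1)(W), (2,0)(W), (1,0)(W) are all W)
(2,4): L (options (1,4)(W), (0,4)(W), (2,3)(W), (2,2)(W), (1,3)(W) are all W)
(3,0): L (options (2,0)(W), (1,0)(W) are all W)
(3,3): L (options (2,3)(W), (1,3)(W), (3,2)(W), (3,1)(W), (2,2)(W) are all W)
(4,2): L (options (3,2)(W), (2,2)(W), (4,1)(W), (4,0)(W), (3,1)(W) are all W)
(4,5): L (options (3,5)(W), (2,5)(W), (4,4)(W), (4,3)(W), (3,4)(W) are all W)
(5,1): L (options (4,1)(W), (3,1)(W), (5,0)(W), (4,0)(W) are all W)
(5,4): L (options (4,4)(W), (3,4)(W), (5,3)(W), (5,2)(W), (4,3)(W) are all W)
(6,0): L (options (5,0)(W), (4,0)(W) are all W)
(6,3): L (options (5,3)(W), (4,3)(W), (6,2)(W), (6,1)(W), (5,2)(W) are all W)
Every other cell has at least one move into one of the L cells above, so it is W.
(2,5): the move to (1,5) reaches an L cell, so W
(4,3): the move to (3,3) reaches an L cell, so W
(6,3): one of the L cells justified above, so L

(2,5): W, (4,3): W, (6,3): L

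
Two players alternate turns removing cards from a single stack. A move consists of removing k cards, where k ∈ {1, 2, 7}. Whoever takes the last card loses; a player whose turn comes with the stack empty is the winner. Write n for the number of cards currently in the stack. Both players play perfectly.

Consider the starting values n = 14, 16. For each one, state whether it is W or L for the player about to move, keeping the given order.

Positions with no move are W. A position that does have a move is losing for the player to move precisely when every available move leads to a winning position for the opponent. Fill in the labels:
n=0: no move; the opponent has just taken the last card and therefore loses → W
n=1: L (sole option 0(W) is W)
n=2: W (go to 1, an L position)
n=3: W (go to 1, an L position)
n=4: L (options 3(W), 2(W) are all W)
n=5: W (go to 4, an L position)
n=6: W (go to 4, an L position)
n=7: L (options 6(W), 5(W), 0(W) are all W)
n=8: W (go to 7, an L position)
n=9: W (go to 7, an L position)
n=10: L (options 9(W), 8(W), 3(W) are all W)
n=11: W (go to 10, an L position)
n=12: W (go to 10, an L position)
n=13: L (options 12(W), 11(W), 6(W) are all W)
n=14: W (go to 13, an L position)
n=15: W (go to 13, an L position)
n=16: L (options 15(W), 14(W), 9(W) are all W)

14: W, 16: L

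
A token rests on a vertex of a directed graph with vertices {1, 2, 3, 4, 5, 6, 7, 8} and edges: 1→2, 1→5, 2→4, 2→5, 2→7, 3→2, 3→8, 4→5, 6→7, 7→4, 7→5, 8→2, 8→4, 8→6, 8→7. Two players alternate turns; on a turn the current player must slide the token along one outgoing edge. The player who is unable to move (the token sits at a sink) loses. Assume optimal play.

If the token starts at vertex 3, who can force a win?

The second player wins.

Classify positions by backward induction: terminal positions (no move available) are L. From any other position, the mover wins iff some move reaches an L.
Every edge goes from a vertex to one that appears earlier in the order 5, 4, 7, 2, 6, 8, 3, 1, so processing vertices in that order labels each vertex after all of its successors.
5: no outgoing edge → L
4: W (go to 5, an L position)
7: W (go to 5, an L position)
2: W (go to 5, an L position)
6: L (sole option 7(W) is W)
8: W (go to 6, an L position)
3: L (options 8(W), 2(W) are all W)
1: W (go to 5, an L position)
Every move from 3 reaches a W position, so the mover loses.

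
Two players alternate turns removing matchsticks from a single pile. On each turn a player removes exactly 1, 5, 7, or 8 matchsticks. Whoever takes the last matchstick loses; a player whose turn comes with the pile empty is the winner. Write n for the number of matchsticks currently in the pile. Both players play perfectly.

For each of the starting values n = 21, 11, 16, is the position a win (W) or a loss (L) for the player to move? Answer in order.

21: W, 11: W, 16: L

Work bottom-up. With no move the player to move wins. Otherwise the position is W if at least one move leads to an L position for the opponent, and L if every move leads to a W.
n=0: no move; the opponent has just taken the last matchstick and therefore loses → W
n=1: →0(W) only, which is W, so L
n=2: →1(L), so W
n=3: →2(W) only, which is W, so L
n=4: →3(L), so W
n=5: →4(W), 0(W) — all W, so L
n=6: →5(L), so W
n=7: →6(W), 2(W), 0(W) — all W, so L
n=8: →7(L), so W
n=9: →1(L), so W
n=10: →5(L), so W
n=11: →3(L), so W
n=12: →7(L), so W
n=13: →5(L), so W
n=14: →7(L), so W
n=15: →7(L), so W
n=16: →15(W), 11(W), 9(W), 8(W) — all W, so L
n=17: →16(L), so W
n=18: →17(W), 13(W), 11(W), 10(W) — all W, so L
n=19: →18(L), so W
n=20: →19(W), 15(W), 13(W), 12(W) — all W, so L
n=21: →20(L), so W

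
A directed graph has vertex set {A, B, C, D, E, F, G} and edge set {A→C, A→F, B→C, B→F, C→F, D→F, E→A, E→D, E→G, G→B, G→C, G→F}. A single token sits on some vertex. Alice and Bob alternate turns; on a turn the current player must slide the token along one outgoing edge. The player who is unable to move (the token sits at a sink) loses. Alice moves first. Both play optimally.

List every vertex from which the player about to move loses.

E, F

Work bottom-up. With no move the player to move loses. Otherwise the position is W if at least one move leads to an L position for the opponent, and L if every move leads to a W.
Every edge goes from a vertex to one that appears earlier in the order F, C, B, A, D, G, E, so processing vertices in that order labels each vertex after all of its successors.
F: no outgoing edge → L
C: reaches L-position F → W
B: reaches L-position F → W
A: reaches L-position F → W
D: reaches L-position F → W
G: reaches L-position F → W
E: only reaches G(W), D(W), A(W), all W → L
Reading off the rows marked L gives the requested list; there are 2 such vertices.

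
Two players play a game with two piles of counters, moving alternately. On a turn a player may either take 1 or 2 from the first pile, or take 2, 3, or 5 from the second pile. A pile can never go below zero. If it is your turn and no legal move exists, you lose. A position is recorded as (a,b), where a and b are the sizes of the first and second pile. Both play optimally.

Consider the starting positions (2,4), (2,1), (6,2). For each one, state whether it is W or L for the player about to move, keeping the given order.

Work bottom-up. With no move the player to move loses. Otherwise the position is W if at least one move leads to an L position for the opponent, and L if every move leads to a W.
No move ever increases a pile, so every position that can arise here has a ≤ 6 and b ≤ 4; it is enough to label the cells with 0 ≤ a ≤ 6 and 0 ≤ b ≤ 4.
Every move lowers a or b (never raises either), so fill the grid row by row in increasing a, and left to right within a row: each cell's successors are then already labelled.
      b=0  b=1  b=2  b=3  b=4
a=0:    L    L    W    W    W
a=1:    W    W    L    L    W
a=2:    W    W    W    W    L
a=3:    L    L    W    W    W
a=4:    W    W    L    L    W
a=5:    W    W    W    W    L
a=6:    L    L    W    W    W
Cells with no legal move (terminal, hence L): (0,0), (0,1).
The remaining L cells, each justified by listing all of its moves:
(1,2): L (options (0,2)(W), (1,0)(W) are all W)
(1,3): L (options (0,3)(W), (1,1)(W), (1,0)(W) are all W)
(2,4): L (options (1,4)(W), (0,4)(W), (2,2)(W), (2,1)(W) are all W)
(3,0): L (options (2,0)(W), (1,0)(W) are all W)
(3,1): L (options (2,1)(W), (1,1)(W) are all W)
(4,2): L (options (3,2)(W), (2,2)(W), (4,0)(W) are all W)
(4,3): L (options (3,3)(W), (2,3)(W), (4,1)(W), (4,0)(W) are all W)
(5,4): L (options (4,4)(W), (3,4)(W), (5,2)(W), (5,1)(W) are all W)
(6,0): L (options (5,0)(W), (4,0)(W) are all W)
(6,1): L (options (5,1)(W), (4,1)(W) are all W)
Every other cell has at least one move into one of the L cells above, so it is W.
(2,4): one of the L cells justified above, so L
(2,1): the move to (0,1) reaches an L cell, so W
(6,2): the move to (4,2) reaches an L cell, so W

(2,4): L, (2,1): W, (6,2): W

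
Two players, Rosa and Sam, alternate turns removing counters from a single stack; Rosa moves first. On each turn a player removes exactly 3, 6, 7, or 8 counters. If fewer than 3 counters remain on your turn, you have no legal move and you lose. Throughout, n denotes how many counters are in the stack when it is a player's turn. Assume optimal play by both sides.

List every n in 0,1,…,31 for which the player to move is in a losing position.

Label each position W (a win for the player to move) or L (a loss). A position with no legal move is L; any other position is W exactly when some move reaches an L, and L when every move reaches a W.
n=0: no move → L
n=1: no move → L
n=2: no move → L
n=3: →0(L), so W
n=4: →1(L), so W
n=5: →2(L), so W
n=6: →0(L), so W
n=7: →1(L), so W
n=8: →2(L), so W
n=9: →2(L), so W
n=10: →2(L), so W
n=11: →8(W), 5(W), 4(W), 3(W) — all W, so L
n=12: →9(W), 6(W), 5(W), 4(W) — all W, so L
n=13: →10(W), 7(W), 6(W), 5(W) — all W, so L
n=14: →11(L), so W
n=15: →12(L), so W
n=16: →13(L), so W
n=17: →11(L), so W
n=18: →12(L), so W
n=19: →13(L), so W
n=20: →13(L), so W
n=21: →13(L), so W
n=22: →19(W), 16(W), 15(W), 14(W) — all W, so L
n=23: →20(W), 17(W), 16(W), 15(W) — all W, so L
n=24: →21(W), 18(W), 17(W), 16(W) — all W, so L
n=25: →22(L), so W
n=26: →23(L), so W
n=27: →24(L), so W
n=28: →22(L), so W
n=29: →23(L), so W
n=30: →24(L), so W
n=31: →24(L), so W
Reading off the rows marked L gives the requested list; there are 9 such values of n.

0, 1, 2, 11, 12, 13, 22, 23, 24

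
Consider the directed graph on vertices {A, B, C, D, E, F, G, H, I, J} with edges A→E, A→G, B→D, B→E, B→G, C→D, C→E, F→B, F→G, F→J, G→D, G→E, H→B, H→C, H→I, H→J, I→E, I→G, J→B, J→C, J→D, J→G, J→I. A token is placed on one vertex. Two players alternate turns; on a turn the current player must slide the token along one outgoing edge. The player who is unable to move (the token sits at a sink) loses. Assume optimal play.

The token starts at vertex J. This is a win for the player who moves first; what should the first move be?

Compute win/loss labels from the base case upward. A position with no move is L. Any other position is W if it can reach an L in one move, else L.
Every edge goes from a vertex to one that appears earlier in the order E, D, G, I, C, B, J, H, A, F, so processing vertices in that order labels each vertex after all of its successors.
E: no outgoing edge → L
D: no outgoing edge → L
G: →D(L), so W
I: →E(L), so W
C: →D(L), so W
B: →D(L), so W
J: →D(L), so W
H: →J(W), B(W), C(W), I(W) — all W, so L
A: →E(L), so W
F: →J(W), B(W), G(W) — all W, so L
From J, the L positions reachable in one move are: D.

Move to D.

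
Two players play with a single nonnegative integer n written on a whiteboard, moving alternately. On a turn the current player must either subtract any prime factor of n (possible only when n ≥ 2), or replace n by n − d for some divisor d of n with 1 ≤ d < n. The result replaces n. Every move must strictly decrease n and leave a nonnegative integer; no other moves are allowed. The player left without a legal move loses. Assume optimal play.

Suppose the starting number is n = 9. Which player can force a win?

Work bottom-up. With no move the player to move loses. Otherwise the position is W if at least one move leads to an L position for the opponent, and L if every move leads to a W.
n=0: no move → L
n=1: no move → L
n=2: →0(L), so W
n=3: →0(L), so W
n=4: →2(W), 3(W) — all W, so L
n=5: →0(L), so W
n=6: →4(L), so W
n=7: →0(L), so W
n=8: →4(L), so W
n=9: →6(W), 8(W) — all W, so L
The starting position 9 is L: whatever the player to move does, the opponent receives a W position.

The second player wins.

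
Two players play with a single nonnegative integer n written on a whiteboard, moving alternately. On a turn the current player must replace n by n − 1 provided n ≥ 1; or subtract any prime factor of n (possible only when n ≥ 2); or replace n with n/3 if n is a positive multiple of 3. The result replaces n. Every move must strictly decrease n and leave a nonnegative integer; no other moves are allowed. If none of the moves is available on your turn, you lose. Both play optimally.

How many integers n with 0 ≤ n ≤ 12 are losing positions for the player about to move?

Compute win/loss labels from the base case upward. A position with no move is L. Any other position is W if it can reach an L in one move, else L.
n=0: no move → L
n=1: reaches L-position 0 → W
n=2: reaches L-position 0 → W
n=3: reaches L-position 0 → W
n=4: only reaches 2(W), 3(W), all W → L
n=5: reaches L-position 0 → W
n=6: reaches L-position 4 → W
n=7: reaches L-position 0 → W
n=8: only reaches 6(W), 7(W), all W → L
n=9: reaches L-position 8 → W
n=10: reaches L-position 8 → W
n=11: reaches L-position 0 → W
n=12: reaches L-position 4 → W
L entries with 0 ≤ n ≤ 12: n = 0, 4, 8; that makes 3.

3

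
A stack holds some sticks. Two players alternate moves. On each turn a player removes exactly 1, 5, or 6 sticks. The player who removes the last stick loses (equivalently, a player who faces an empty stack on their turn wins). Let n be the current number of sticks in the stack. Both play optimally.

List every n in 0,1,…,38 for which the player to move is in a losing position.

Positions with no move are W. A position that does have a move is losing for the player to move precisely when every available move leads to a winning position for the opponent. Fill in the labels:
n=0: no move; the opponent has just taken the last stick and therefore loses → W
n=1: →0(W) only, which is W, so L
n=2: →1(L), so W
n=3: →2(W) only, which is W, so L
n=4: →3(L), so W
n=5: →4(W), 0(W) — all W, so L
n=6: →5(L), so W
n=7: →1(L), so W
n=8: →3(L), so W
n=9: →3(L), so W
n=10: →5(L), so W
n=11: →5(L), so W
n=12: →11(W), 7(W), 6(W) — all W, so L
n=13: →12(L), so W
n=14: →13(W), 9(W), 8(W) — all W, so L
n=15: →14(L), so W
n=16: →15(W), 11(W), 10(W) — all W, so L
n=17: →16(L), so W
n=18: →12(L), so W
n=19: →14(L), so W
n=20: →14(L), so W
n=21: →16(L), so W
n=22: →16(L), so W
n=23: →22(W), 18(W), 17(W) — all W, so L
n=24: →23(L), so W
n=25: →24(W), 20(W), 19(W) — all W, so L
n=26: →25(L), so W
n=27: →26(W), 22(W), 21(W) — all W, so L
n=28: →27(L), so W
n=29: →23(L), so W
n=30: →25(L), so W
n=31: →25(L), so W
n=32: →27(L), so W
n=33: →27(L), so W
n=34: →33(W), 29(W), 28(W) — all W, so L
n=35: →34(L), so W
n=36: →35(W), 31(W), 30(W) — all W, so L
n=37: →36(L), so W
n=38: →37(W), 33(W), 32(W) — all W, so L
Reading off the rows marked L gives the requested list; there are 12 such values of n.

1, 3, 5, 12, 14, 16, 23, 25, 27, 34, 36, 38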